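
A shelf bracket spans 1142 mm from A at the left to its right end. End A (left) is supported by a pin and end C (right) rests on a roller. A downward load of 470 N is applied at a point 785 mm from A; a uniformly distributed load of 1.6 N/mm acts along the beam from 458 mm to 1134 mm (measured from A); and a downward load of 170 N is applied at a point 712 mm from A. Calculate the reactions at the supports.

Resultant of the distributed load: 1.6 × 676 = 1081.6 N at 796 mm from A.
ΣM about A: C_y·1142 − 470·785 − (1.6·676)·796 − 170·712 = 0 → C_y = 1350943.6/1142 = 1182.96 ≈ 1183 N.
ΣF_y = 0: A_y + 1182.96 − 470 − 1.6·676 − 170 = 0 → A_y = 538.6 N.
ΣF_x = 0: no horizontal applied forces, so A_x = 0.

A_x = 0, A_y = 538.6 N, C_y = 1183 N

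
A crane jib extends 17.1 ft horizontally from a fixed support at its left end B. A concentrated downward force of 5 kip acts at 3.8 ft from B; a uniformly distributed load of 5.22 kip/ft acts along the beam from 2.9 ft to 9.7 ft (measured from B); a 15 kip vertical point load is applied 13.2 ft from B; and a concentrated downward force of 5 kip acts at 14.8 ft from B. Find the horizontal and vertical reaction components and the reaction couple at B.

Resultant of the distributed load: 5.22 × 6.8 = 35.496 kip at 6.3 ft from B.
ΣF_x = 0: B_x = 0.
ΣF_y = 0: B_y − 5 − 5.22·6.8 − 15 − 5 = 0 → B_y = 60.50 kip.
ΣM about B: M_B − 5·3.8 − (5.22·6.8)·6.3 − 15·13.2 − 5·14.8 = 0 → M_B = 514.6 kip·ft.

B_x = 0, B_y = 60.50 kip, M_B = 514.6 kip·ft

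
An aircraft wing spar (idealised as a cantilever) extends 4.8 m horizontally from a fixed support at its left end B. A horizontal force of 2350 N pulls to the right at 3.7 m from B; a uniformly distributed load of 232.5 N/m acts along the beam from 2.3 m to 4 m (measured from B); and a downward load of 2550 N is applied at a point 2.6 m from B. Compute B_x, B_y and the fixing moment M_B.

Resultant of the distributed load: 232.5 × 1.7 = 395.25 N at 3.15 m from B.
ΣF_x = 0: B_x + 2350 = 0 → B_x = -2350 N.
ΣF_y = 0: B_y − 232.5·1.7 − 2550 = 0 → B_y = 2945 N.
ΣM about B: M_B − (232.5·1.7)·3.15 − 2550·2.6 = 0 → M_B = 7875 N·m.

B_x = -2350 N, B_y = 2945 N, M_B = 7875 N·m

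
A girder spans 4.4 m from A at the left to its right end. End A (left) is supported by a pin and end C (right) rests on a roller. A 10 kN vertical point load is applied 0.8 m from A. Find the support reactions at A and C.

A_x = 0, A_y = 8.182 kN, C_y = 1.818 kN

Moments about A: C_y·4.4 − 10·0.8 = 0 → C_y = 8/4.4 = 1.81818 ≈ 1.818 kN.
ΣF_y = 0: A_y + 1.81818 − 10 = 0 → A_y = 8.182 kN.
ΣF_x = 0: no horizontal applied forces, so A_x = 0.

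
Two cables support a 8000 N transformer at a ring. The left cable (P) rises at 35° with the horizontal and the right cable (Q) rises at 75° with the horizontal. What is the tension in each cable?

ΣF_x = 0: −T_P·cos35° + T_Q·cos75° = 0 → T_Q = 3.16496·T_P.
ΣF_y = 0: T_P·sin35° + T_Q·sin75° = 8000.
Substitute: T_P·(0.573576 + 3.16496·0.965926) = 8000 → T_P = 2203.44 ≈ 2203 N.
Then T_Q = 3.16496 × 2203.44 = 6974 N.

T_P = 2203 N, T_Q = 6974 N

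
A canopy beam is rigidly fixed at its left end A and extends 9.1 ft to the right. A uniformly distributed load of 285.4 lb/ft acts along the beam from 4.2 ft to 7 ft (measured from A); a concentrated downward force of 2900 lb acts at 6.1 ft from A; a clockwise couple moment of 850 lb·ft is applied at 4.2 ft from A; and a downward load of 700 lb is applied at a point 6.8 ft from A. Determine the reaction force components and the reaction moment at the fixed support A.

A_x = 0, A_y = 4399 lb, M_A = 27780 lb·ft

Resultant of the distributed load: 285.4 × 2.8 = 799.12 lb at 5.6 ft from A.
ΣF_x = 0: A_x = 0.
ΣF_y = 0: A_y − 285.4·2.8 − 2900 − 700 = 0 → A_y = 4399 lb.
ΣM about A: M_A − (285.4·2.8)·5.6 − 2900·6.1 − 850 − 700·6.8 = 0 → M_A = 27780 lb·ft.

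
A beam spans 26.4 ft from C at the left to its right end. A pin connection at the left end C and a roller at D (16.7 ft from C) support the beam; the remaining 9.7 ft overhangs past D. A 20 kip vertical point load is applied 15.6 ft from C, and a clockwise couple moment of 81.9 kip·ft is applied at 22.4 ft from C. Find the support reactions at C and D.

Moments about C: D_y·16.7 − 20·15.6 − 81.9 = 0 → D_y = 393.9/16.7 = 23.5868 ≈ 23.59 kip.
ΣF_y = 0: C_y + 23.5868 − 20 = 0 → C_y = -3.587 kip.
ΣF_x = 0: no horizontal applied forces, so C_x = 0.

C_x = 0, C_y = -3.587 kip, D_y = 23.59 kip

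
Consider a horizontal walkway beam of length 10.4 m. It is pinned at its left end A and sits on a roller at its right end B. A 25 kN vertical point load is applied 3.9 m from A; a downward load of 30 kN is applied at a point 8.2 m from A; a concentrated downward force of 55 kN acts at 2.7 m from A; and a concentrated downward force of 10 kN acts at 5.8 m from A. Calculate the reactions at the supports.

Taking moments about A: B_y·10.4 − 25·3.9 − 30·8.2 − 55·2.7 − 10·5.8 = 0 → B_y = 550/10.4 = 52.8846 ≈ 52.88 kN.
ΣF_y = 0: A_y + 52.8846 − 25 − 30 − 55 − 10 = 0 → A_y = 67.12 kN.
ΣF_x = 0: no horizontal applied forces, so A_x = 0.

A_x = 0, A_y = 67.12 kN, B_y = 52.88 kN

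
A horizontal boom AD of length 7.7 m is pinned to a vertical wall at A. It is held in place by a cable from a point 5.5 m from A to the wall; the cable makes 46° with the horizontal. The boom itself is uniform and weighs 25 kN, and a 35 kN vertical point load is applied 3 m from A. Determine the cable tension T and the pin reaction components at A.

T = 50.87 kN, A_x = 35.34 kN, A_y = 23.41 kN

ΣM about A: T·sin46°·5.5 − 25·3.85 − 35·3 = 0 → T = 201.25/(5.5·0.71934) = 50.8673 ≈ 50.87 kN.
ΣF_x = 0: A_x − T·cos46° = 0 → A_x = 50.8673 × 0.694658 = 35.34 kN.
ΣF_y = 0: A_y + T·sin46° − 25 − 35 = 0 → A_y = 60 − 50.8673 × 0.71934 = 23.41 kN.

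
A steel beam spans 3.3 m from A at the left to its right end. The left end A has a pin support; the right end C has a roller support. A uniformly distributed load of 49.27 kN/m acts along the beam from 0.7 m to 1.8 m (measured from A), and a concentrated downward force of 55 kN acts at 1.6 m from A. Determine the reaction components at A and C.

Resultant of the distributed load: 49.27 × 1.1 = 54.197 kN at 1.25 m from A.
ΣM about A: C_y·3.3 − (49.27·1.1)·1.25 − 55·1.6 = 0 → C_y = 155.74625/3.3 = 47.1958 ≈ 47.20 kN.
ΣF_y = 0: A_y + 47.1958 − 49.27·1.1 − 55 = 0 → A_y = 62.00 kN.
ΣF_x = 0: no horizontal applied forces, so A_x = 0.

A_x = 0, A_y = 62.00 kN, C_y = 47.20 kN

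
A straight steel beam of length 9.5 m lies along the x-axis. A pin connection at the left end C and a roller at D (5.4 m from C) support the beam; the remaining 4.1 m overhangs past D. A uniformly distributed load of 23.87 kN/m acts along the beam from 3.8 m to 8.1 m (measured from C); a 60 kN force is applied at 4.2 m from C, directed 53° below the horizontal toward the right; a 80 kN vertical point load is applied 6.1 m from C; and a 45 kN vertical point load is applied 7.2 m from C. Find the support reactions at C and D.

C_x = -36.11 kN, C_y = -25.18 kN, D_y = 300.7 kN

Resultant of the distributed load: 23.87 × 4.3 = 102.641 kN at 5.95 m from C.
Moments about C: D_y·5.4 − (23.87·4.3)·5.95 − 60·sin53°·4.2 − 80·6.1 − 45·7.2 = 0 → D_y = 1623.97/5.4 = 300.735 ≈ 300.7 kN.
ΣF_y = 0: C_y + 300.735 − 23.87·4.3 − 60·sin53° − 80 − 45 = 0 → C_y = -25.18 kN.
ΣF_x = 0: C_x + 60·cos53° = 0 → C_x = -36.11 kN.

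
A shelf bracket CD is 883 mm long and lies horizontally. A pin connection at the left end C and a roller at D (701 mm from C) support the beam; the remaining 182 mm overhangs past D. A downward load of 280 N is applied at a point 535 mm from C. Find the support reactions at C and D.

Taking moments about C: D_y·701 − 280·535 = 0 → D_y = 149800/701 = 213.695 ≈ 213.7 N.
ΣF_y = 0: C_y + 213.695 − 280 = 0 → C_y = 66.31 N.
ΣF_x = 0: no horizontal applied forces, so C_x = 0.

C_x = 0, C_y = 66.31 N, D_y = 213.7 N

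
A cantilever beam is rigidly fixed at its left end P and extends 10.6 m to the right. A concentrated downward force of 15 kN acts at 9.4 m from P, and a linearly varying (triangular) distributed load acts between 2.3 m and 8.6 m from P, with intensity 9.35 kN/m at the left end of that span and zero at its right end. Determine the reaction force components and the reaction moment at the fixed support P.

P_x = 0, P_y = 44.45 kN, M_P = 270.6 kN·m

Resultant of the triangular load: ½ × 9.35 × 6.3 = 29.4525 kN, acting at 4.4 m from P (one-third of the span from the peak).
ΣF_x = 0: P_x = 0.
ΣF_y = 0: P_y − 15 − ½·9.35·6.3 = 0 → P_y = 44.45 kN.
ΣM about P: M_P − 15·9.4 − (½·9.35·6.3)·4.4 = 0 → M_P = 270.6 kN·m.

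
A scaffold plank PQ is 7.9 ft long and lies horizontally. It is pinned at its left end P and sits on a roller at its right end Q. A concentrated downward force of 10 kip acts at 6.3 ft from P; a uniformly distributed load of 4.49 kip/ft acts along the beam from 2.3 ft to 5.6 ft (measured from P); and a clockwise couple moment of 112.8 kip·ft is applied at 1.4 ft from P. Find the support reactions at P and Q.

P_x = 0, P_y = -4.845 kip, Q_y = 29.66 kip

Resultant of the distributed load: 4.49 × 3.3 = 14.817 kip at 3.95 ft from P.
Moments about P: Q_y·7.9 − 10·6.3 − (4.49·3.3)·3.95 − 112.8 = 0 → Q_y = 234.32715/7.9 = 29.6617 ≈ 29.66 kip.
ΣF_y = 0: P_y + 29.6617 − 10 − 4.49·3.3 = 0 → P_y = -4.845 kip.
ΣF_x = 0: no horizontal applied forces, so P_x = 0.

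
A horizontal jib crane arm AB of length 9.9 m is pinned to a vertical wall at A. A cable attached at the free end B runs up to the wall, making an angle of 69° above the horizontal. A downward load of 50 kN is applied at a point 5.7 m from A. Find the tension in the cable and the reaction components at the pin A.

ΣM about A: T·sin69°·9.9 − 50·5.7 = 0 → T = 285/(9.9·0.93358) = 30.836 ≈ 30.84 kN.
ΣF_x = 0: A_x − T·cos69° = 0 → A_x = 30.836 × 0.358368 = 11.05 kN.
ΣF_y = 0: A_y + T·sin69° − 50 = 0 → A_y = 50 − 30.836 × 0.93358 = 21.21 kN.

T = 30.84 kN, A_x = 11.05 kN, A_y = 21.21 kN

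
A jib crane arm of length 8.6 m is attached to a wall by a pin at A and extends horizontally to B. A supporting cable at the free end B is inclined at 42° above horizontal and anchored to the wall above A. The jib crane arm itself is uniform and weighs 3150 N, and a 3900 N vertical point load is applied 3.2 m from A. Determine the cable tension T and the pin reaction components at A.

ΣM about A: T·sin42°·8.6 − 3150·4.3 − 3900·3.2 = 0 → T = 26025/(8.6·0.669131) = 4522.53 ≈ 4523 N.
ΣF_x = 0: A_x − T·cos42° = 0 → A_x = 4522.53 × 0.743145 = 3361 N.
ΣF_y = 0: A_y + T·sin42° − 3150 − 3900 = 0 → A_y = 7050 − 4522.53 × 0.669131 = 4024 N.

T = 4523 N, A_x = 3361 N, A_y = 4024 N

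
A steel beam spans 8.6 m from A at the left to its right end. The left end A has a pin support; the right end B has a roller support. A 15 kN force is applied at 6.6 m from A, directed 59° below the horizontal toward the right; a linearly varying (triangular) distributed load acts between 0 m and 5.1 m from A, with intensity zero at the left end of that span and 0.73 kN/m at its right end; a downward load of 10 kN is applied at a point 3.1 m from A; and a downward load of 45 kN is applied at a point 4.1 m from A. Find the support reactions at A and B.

A_x = -7.726 kN, A_y = 34.06 kN, B_y = 35.66 kN

Resultant of the triangular load: ½ × 0.73 × 5.1 = 1.8615 kN, acting at 3.4 m from A (one-third of the span from the peak).
ΣM about A: B_y·8.6 − 15·sin59°·6.6 − (½·0.73·5.1)·3.4 − 10·3.1 − 45·4.1 = 0 → B_y = 306.689/8.6 = 35.6615 ≈ 35.66 kN.
ΣF_y = 0: A_y + 35.6615 − 15·sin59° − ½·0.73·5.1 − 10 − 45 = 0 → A_y = 34.06 kN.
ΣF_x = 0: A_x + 15·cos59° = 0 → A_x = -7.726 kN.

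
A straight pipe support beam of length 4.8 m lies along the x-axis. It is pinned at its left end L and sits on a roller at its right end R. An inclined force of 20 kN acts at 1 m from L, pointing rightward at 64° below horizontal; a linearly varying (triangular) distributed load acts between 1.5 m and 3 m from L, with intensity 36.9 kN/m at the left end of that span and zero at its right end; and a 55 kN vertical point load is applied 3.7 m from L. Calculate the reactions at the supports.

Resultant of the triangular load: ½ × 36.9 × 1.5 = 27.675 kN, acting at 2 m from L (one-third of the span from the peak).
ΣM about L: R_y·4.8 − 20·sin64°·1 − (½·36.9·1.5)·2 − 55·3.7 = 0 → R_y = 276.826/4.8 = 57.6721 ≈ 57.67 kN.
ΣF_y = 0: L_y + 57.6721 − 20·sin64° − ½·36.9·1.5 − 55 = 0 → L_y = 42.98 kN.
ΣF_x = 0: L_x + 20·cos64° = 0 → L_x = -8.767 kN.

L_x = -8.767 kN, L_y = 42.98 kN, R_y = 57.67 kN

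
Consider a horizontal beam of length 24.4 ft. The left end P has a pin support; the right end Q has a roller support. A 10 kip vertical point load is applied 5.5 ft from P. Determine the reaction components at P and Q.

ΣM about P: Q_y·24.4 − 10·5.5 = 0 → Q_y = 55/24.4 = 2.2541 ≈ 2.254 kip.
ΣF_y = 0: P_y + 2.2541 − 10 = 0 → P_y = 7.746 kip.
ΣF_x = 0: no horizontal applied forces, so P_x = 0.

P_x = 0, P_y = 7.746 kip, Q_y = 2.254 kip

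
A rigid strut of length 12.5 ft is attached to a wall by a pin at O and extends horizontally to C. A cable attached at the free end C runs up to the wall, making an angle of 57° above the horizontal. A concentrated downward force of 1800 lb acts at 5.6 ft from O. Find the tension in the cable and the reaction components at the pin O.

ΣM about O: T·sin57°·12.5 − 1800·5.6 = 0 → T = 10080/(12.5·0.838671) = 961.521 ≈ 961.5 lb.
ΣF_x = 0: O_x − T·cos57° = 0 → O_x = 961.521 × 0.544639 = 523.7 lb.
ΣF_y = 0: O_y + T·sin57° − 1800 = 0 → O_y = 1800 − 961.521 × 0.838671 = 993.6 lb.

T = 961.5 lb, O_x = 523.7 lb, O_y = 993.6 lb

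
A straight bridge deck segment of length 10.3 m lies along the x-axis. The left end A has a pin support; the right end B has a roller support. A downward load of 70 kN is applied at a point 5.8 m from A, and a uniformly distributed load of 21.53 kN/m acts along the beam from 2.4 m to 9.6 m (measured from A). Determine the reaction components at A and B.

Resultant of the distributed load: 21.53 × 7.2 = 155.016 kN at 6 m from A.
Moments about A: B_y·10.3 − 70·5.8 − (21.53·7.2)·6 = 0 → B_y = 1336.096/10.3 = 129.718 ≈ 129.7 kN.
ΣF_y = 0: A_y + 129.718 − 70 − 21.53·7.2 = 0 → A_y = 95.30 kN.
ΣF_x = 0: no horizontal applied forces, so A_x = 0.

A_x = 0, A_y = 95.30 kN, B_y = 129.7 kN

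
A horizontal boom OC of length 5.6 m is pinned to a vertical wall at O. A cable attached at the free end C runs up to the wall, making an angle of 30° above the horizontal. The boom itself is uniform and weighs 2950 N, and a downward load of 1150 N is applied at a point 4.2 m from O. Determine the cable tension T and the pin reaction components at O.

ΣM about O: T·sin30°·5.6 − 2950·2.8 − 1150·4.2 = 0 → T = 13090/(5.6·0.5) = 4675 N.
ΣF_x = 0: O_x − T·cos30° = 0 → O_x = 4675 × 0.866025 = 4049 N.
ΣF_y = 0: O_y + T·sin30° − 2950 − 1150 = 0 → O_y = 4100 − 4675 × 0.5 = 1762 N.

T = 4675 N, O_x = 4049 N, O_y = 1762 N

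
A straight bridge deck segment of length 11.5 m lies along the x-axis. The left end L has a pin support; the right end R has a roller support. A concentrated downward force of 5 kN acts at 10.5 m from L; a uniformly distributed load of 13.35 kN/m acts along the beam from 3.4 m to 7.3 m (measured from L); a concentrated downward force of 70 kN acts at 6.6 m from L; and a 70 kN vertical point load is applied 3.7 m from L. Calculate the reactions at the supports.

L_x = 0, L_y = 105.6 kN, R_y = 91.48 kN

Resultant of the distributed load: 13.35 × 3.9 = 52.065 kN at 5.35 m from L.
Moments about L: R_y·11.5 − 5·10.5 − (13.35·3.9)·5.35 − 70·6.6 − 70·3.7 = 0 → R_y = 1052.04775/11.5 = 91.4824 ≈ 91.48 kN.
ΣF_y = 0: L_y + 91.4824 − 5 − 13.35·3.9 − 70 − 70 = 0 → L_y = 105.6 kN.
ΣF_x = 0: no horizontal applied forces, so L_x = 0.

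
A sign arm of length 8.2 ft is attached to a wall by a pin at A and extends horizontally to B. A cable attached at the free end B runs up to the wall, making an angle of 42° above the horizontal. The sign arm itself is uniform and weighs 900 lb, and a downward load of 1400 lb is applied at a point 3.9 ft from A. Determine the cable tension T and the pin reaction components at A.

T = 1668 lb, A_x = 1239 lb, A_y = 1184 lb

ΣM about A: T·sin42°·8.2 − 900·4.1 − 1400·3.9 = 0 → T = 9150/(8.2·0.669131) = 1667.62 ≈ 1668 lb.
ΣF_x = 0: A_x − T·cos42° = 0 → A_x = 1667.62 × 0.743145 = 1239 lb.
ΣF_y = 0: A_y + T·sin42° − 900 − 1400 = 0 → A_y = 2300 − 1667.62 × 0.669131 = 1184 lb.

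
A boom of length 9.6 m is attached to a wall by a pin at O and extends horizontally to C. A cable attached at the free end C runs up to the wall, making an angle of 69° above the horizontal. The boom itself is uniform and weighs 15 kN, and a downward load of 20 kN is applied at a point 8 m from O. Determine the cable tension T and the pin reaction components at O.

T = 25.89 kN, O_x = 9.277 kN, O_y = 10.83 kN

ΣM about O: T·sin69°·9.6 − 15·4.8 − 20·8 = 0 → T = 232/(9.6·0.93358) = 25.886 ≈ 25.89 kN.
ΣF_x = 0: O_x − T·cos69° = 0 → O_x = 25.886 × 0.358368 = 9.277 kN.
ΣF_y = 0: O_y + T·sin69° − 15 − 20 = 0 → O_y = 35 − 25.886 × 0.93358 = 10.83 kN.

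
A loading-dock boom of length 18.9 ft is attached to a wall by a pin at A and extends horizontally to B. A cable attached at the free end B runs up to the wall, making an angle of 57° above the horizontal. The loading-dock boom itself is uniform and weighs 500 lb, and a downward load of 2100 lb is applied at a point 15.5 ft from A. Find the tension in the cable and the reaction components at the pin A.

ΣM about A: T·sin57°·18.9 − 500·9.45 − 2100·15.5 = 0 → T = 37275/(18.9·0.838671) = 2351.6 ≈ 2352 lb.
ΣF_x = 0: A_x − T·cos57° = 0 → A_x = 2351.6 × 0.544639 = 1281 lb.
ΣF_y = 0: A_y + T·sin57° − 500 − 2100 = 0 → A_y = 2600 − 2351.6 × 0.838671 = 627.8 lb.

T = 2352 lb, A_x = 1281 lb, A_y = 627.8 lb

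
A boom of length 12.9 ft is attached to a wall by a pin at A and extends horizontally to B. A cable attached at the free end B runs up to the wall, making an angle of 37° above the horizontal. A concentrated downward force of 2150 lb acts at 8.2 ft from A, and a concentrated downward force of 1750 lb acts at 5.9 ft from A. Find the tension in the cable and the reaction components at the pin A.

ΣM about A: T·sin37°·12.9 − 2150·8.2 − 1750·5.9 = 0 → T = 27955/(12.9·0.601815) = 3600.86 ≈ 3601 lb.
ΣF_x = 0: A_x − T·cos37° = 0 → A_x = 3600.86 × 0.798636 = 2876 lb.
ΣF_y = 0: A_y + T·sin37° − 2150 − 1750 = 0 → A_y = 3900 − 3600.86 × 0.601815 = 1733 lb.

T = 3601 lb, A_x = 2876 lb, A_y = 1733 lb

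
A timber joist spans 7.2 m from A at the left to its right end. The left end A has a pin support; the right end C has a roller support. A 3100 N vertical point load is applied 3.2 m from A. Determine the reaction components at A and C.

Moments about A: C_y·7.2 − 3100·3.2 = 0 → C_y = 9920/7.2 = 1377.78 ≈ 1378 N.
ΣF_y = 0: A_y + 1377.78 − 3100 = 0 → A_y = 1722 N.
ΣF_x = 0: no horizontal applied forces, so A_x = 0.

A_x = 0, A_y = 1722 N, C_y = 1378 N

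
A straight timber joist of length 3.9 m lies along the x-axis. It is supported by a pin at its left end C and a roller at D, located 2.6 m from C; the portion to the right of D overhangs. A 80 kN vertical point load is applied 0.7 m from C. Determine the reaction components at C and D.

C_x = 0, C_y = 58.46 kN, D_y = 21.54 kN

Taking moments about C: D_y·2.6 − 80·0.7 = 0 → D_y = 56/2.6 = 21.5385 ≈ 21.54 kN.
ΣF_y = 0: C_y + 21.5385 − 80 = 0 → C_y = 58.46 kN.
ΣF_x = 0: no horizontal applied forces, so C_x = 0.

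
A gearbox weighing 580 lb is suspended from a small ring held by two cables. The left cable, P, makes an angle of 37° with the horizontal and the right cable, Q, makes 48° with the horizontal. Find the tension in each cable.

ΣF_x = 0: −T_P·cos37° + T_Q·cos48° = 0 → T_Q = 1.19354·T_P.
ΣF_y = 0: T_P·sin37° + T_Q·sin48° = 580.
Substitute: T_P·(0.601815 + 1.19354·0.743145) = 580 → T_P = 389.579 ≈ 389.6 lb.
Then T_Q = 1.19354 × 389.579 = 465.0 lb.

T_P = 389.6 lb, T_Q = 465.0 lb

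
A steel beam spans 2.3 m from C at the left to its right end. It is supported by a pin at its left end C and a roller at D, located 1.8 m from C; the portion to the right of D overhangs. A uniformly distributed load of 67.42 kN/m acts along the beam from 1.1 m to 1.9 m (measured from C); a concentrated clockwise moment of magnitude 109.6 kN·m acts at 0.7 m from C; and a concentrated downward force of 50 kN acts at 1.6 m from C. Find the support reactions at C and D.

Resultant of the distributed load: 67.42 × 0.8 = 53.936 kN at 1.5 m from C.
Moments about C: D_y·1.8 − (67.42·0.8)·1.5 − 109.6 − 50·1.6 = 0 → D_y = 270.504/1.8 = 150.28 ≈ 150.3 kN.
ΣF_y = 0: C_y + 150.28 − 67.42·0.8 − 50 = 0 → C_y = -46.34 kN.
ΣF_x = 0: no horizontal applied forces, so C_x = 0.

C_x = 0, C_y = -46.34 kN, D_y = 150.3 kN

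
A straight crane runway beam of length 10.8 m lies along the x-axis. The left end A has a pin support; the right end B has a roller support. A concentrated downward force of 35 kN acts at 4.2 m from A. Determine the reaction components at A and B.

ΣM about A: B_y·10.8 − 35·4.2 = 0 → B_y = 147/10.8 = 13.6111 ≈ 13.61 kN.
ΣF_y = 0: A_y + 13.6111 − 35 = 0 → A_y = 21.39 kN.
ΣF_x = 0: no horizontal applied forces, so A_x = 0.

A_x = 0, A_y = 21.39 kN, B_y = 13.61 kN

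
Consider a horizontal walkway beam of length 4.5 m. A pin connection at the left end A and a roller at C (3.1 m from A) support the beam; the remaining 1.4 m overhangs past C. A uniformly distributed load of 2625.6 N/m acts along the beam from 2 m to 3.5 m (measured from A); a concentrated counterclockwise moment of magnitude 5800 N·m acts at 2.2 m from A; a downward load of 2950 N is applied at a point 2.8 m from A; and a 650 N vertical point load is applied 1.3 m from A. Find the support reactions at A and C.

Resultant of the distributed load: 2625.6 × 1.5 = 3938.4 N at 2.75 m from A.
Moments about A: C_y·3.1 − (2625.6·1.5)·2.75 + 5800 − 2950·2.8 − 650·1.3 = 0 → C_y = 14135.6/3.1 = 4559.87 ≈ 4560 N.
ΣF_y = 0: A_y + 4559.87 − 2625.6·1.5 − 2950 − 650 = 0 → A_y = 2979 N.
ΣF_x = 0: no horizontal applied forces, so A_x = 0.

A_x = 0, A_y = 2979 N, C_y = 4560 N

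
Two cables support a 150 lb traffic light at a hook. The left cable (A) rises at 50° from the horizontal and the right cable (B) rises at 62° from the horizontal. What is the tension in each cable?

T_A = 75.95 lb, T_B = 104.0 lb

ΣF_x = 0: −T_A·cos50° + T_B·cos62° = 0 → T_B = 1.36917·T_A.
ΣF_y = 0: T_A·sin50° + T_B·sin62° = 150.
Substitute: T_A·(0.766044 + 1.36917·0.882948) = 150 → T_A = 75.9513 ≈ 75.95 lb.
Then T_B = 1.36917 × 75.9513 = 104.0 lb.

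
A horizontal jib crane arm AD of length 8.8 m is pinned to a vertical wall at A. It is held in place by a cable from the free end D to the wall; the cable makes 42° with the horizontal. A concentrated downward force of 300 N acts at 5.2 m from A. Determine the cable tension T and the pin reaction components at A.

ΣM about A: T·sin42°·8.8 − 300·5.2 = 0 → T = 1560/(8.8·0.669131) = 264.93 ≈ 264.9 N.
ΣF_x = 0: A_x − T·cos42° = 0 → A_x = 264.93 × 0.743145 = 196.9 N.
ΣF_y = 0: A_y + T·sin42° − 300 = 0 → A_y = 300 − 264.93 × 0.669131 = 122.7 N.

T = 264.9 N, A_x = 196.9 N, A_y = 122.7 N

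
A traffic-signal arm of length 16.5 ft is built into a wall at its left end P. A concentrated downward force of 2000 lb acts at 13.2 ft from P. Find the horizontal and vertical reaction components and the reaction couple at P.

ΣF_x = 0: P_x = 0.
ΣF_y = 0: P_y − 2000 = 0 → P_y = 2000 lb.
ΣM about P: M_P − 2000·13.2 = 0 → M_P = 26400 lb·ft.

P_x = 0, P_y = 2000 lb, M_P = 26400 lb·ft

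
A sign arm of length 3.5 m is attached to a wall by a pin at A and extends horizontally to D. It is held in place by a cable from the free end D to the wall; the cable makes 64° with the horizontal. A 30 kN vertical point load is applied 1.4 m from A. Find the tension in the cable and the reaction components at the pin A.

T = 13.35 kN, A_x = 5.853 kN, A_y = 18.00 kN

ΣM about A: T·sin64°·3.5 − 30·1.4 = 0 → T = 42/(3.5·0.898794) = 13.3512 ≈ 13.35 kN.
ΣF_x = 0: A_x − T·cos64° = 0 → A_x = 13.3512 × 0.438371 = 5.853 kN.
ΣF_y = 0: A_y + T·sin64° − 30 = 0 → A_y = 30 − 13.3512 × 0.898794 = 18.00 kN.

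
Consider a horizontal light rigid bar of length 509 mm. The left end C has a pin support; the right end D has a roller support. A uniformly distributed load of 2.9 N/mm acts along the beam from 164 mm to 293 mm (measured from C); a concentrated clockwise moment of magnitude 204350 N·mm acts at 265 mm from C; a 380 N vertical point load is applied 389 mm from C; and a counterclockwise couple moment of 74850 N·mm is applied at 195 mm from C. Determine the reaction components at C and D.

Resultant of the distributed load: 2.9 × 129 = 374.1 N at 228.5 mm from C.
Taking moments about C: D_y·509 − (2.9·129)·228.5 − 204350 − 380·389 + 74850 = 0 → D_y = 362801.85/509 = 712.774 ≈ 712.8 N.
ΣF_y = 0: C_y + 712.774 − 2.9·129 − 380 = 0 → C_y = 41.33 N.
ΣF_x = 0: no horizontal applied forces, so C_x = 0.

C_x = 0, C_y = 41.33 N, D_y = 712.8 N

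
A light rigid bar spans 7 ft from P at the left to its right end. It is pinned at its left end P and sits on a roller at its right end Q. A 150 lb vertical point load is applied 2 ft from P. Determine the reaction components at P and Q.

Moments about P: Q_y·7 − 150·2 = 0 → Q_y = 300/7 = 42.8571 ≈ 42.86 lb.
ΣF_y = 0: P_y + 42.8571 − 150 = 0 → P_y = 107.1 lb.
ΣF_x = 0: no horizontal applied forces, so P_x = 0.

P_x = 0, P_y = 107.1 lb, Q_y = 42.86 lb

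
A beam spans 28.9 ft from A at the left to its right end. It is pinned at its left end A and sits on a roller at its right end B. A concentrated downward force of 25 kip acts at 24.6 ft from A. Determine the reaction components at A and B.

A_x = 0, A_y = 3.720 kip, B_y = 21.28 kip

ΣM about A: B_y·28.9 − 25·24.6 = 0 → B_y = 615/28.9 = 21.2803 ≈ 21.28 kip.
ΣF_y = 0: A_y + 21.2803 − 25 = 0 → A_y = 3.720 kip.
ΣF_x = 0: no horizontal applied forces, so A_x = 0.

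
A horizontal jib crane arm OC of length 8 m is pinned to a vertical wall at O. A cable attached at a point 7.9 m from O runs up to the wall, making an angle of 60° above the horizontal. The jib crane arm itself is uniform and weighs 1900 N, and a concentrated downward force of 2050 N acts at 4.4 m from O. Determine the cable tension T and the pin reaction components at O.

T = 2429 N, O_x = 1215 N, O_y = 1846 N

ΣM about O: T·sin60°·7.9 − 1900·4 − 2050·4.4 = 0 → T = 16620/(7.9·0.866025) = 2429.26 ≈ 2429 N.
ΣF_x = 0: O_x − T·cos60° = 0 → O_x = 2429.26 × 0.5 = 1215 N.
ΣF_y = 0: O_y + T·sin60° − 1900 − 2050 = 0 → O_y = 3950 − 2429.26 × 0.866025 = 1846 N.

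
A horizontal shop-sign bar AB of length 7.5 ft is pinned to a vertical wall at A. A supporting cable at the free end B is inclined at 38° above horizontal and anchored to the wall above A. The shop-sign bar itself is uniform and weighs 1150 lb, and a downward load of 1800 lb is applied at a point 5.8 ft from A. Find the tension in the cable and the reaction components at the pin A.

T = 3195 lb, A_x = 2518 lb, A_y = 983.0 lb

ΣM about A: T·sin38°·7.5 − 1150·3.75 − 1800·5.8 = 0 → T = 14752.5/(7.5·0.615661) = 3194.94 ≈ 3195 lb.
ΣF_x = 0: A_x − T·cos38° = 0 → A_x = 3194.94 × 0.788011 = 2518 lb.
ΣF_y = 0: A_y + T·sin38° − 1150 − 1800 = 0 → A_y = 2950 − 3194.94 × 0.615661 = 983.0 lb.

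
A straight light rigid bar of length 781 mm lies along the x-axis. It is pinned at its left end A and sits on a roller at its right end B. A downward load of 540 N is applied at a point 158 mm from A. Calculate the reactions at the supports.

Taking moments about A: B_y·781 − 540·158 = 0 → B_y = 85320/781 = 109.245 ≈ 109.2 N.
ΣF_y = 0: A_y + 109.245 − 540 = 0 → A_y = 430.8 N.
ΣF_x = 0: no horizontal applied forces, so A_x = 0.

A_x = 0, A_y = 430.8 N, B_y = 109.2 N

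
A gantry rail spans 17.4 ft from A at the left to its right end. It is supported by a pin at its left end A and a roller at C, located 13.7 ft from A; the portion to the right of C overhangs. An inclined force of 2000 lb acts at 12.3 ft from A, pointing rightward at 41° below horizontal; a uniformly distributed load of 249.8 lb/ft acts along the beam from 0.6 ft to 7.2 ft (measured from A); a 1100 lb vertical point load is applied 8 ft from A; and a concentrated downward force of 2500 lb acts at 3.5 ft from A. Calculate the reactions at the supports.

Resultant of the distributed load: 249.8 × 6.6 = 1648.68 lb at 3.9 ft from A.
Moments about A: C_y·13.7 − 2000·sin41°·12.3 − (249.8·6.6)·3.9 − 1100·8 − 2500·3.5 = 0 → C_y = 40118.9/13.7 = 2928.39 ≈ 2928 lb.
ΣF_y = 0: A_y + 2928.39 − 2000·sin41° − 249.8·6.6 − 1100 − 2500 = 0 → A_y = 3632 lb.
ΣF_x = 0: A_x + 2000·cos41° = 0 → A_x = -1509 lb.

A_x = -1509 lb, A_y = 3632 lb, C_y = 2928 lb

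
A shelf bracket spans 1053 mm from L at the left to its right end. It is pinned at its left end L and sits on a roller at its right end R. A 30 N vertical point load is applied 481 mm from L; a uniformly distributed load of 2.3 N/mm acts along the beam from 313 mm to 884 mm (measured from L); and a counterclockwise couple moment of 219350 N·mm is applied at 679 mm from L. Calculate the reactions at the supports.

Resultant of the distributed load: 2.3 × 571 = 1313.3 N at 598.5 mm from L.
ΣM about L: R_y·1053 − 30·481 − (2.3·571)·598.5 + 219350 = 0 → R_y = 581090.05/1053 = 551.842 ≈ 551.8 N.
ΣF_y = 0: L_y + 551.842 − 30 − 2.3·571 = 0 → L_y = 791.5 N.
ΣF_x = 0: no horizontal applied forces, so L_x = 0.

L_x = 0, L_y = 791.5 N, R_y = 551.8 N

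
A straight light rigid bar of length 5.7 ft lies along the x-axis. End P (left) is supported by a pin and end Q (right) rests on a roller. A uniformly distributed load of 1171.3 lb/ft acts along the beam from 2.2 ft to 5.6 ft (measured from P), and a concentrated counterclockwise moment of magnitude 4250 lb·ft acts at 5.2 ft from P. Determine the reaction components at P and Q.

P_x = 0, P_y = 2003 lb, Q_y = 1979 lb

Resultant of the distributed load: 1171.3 × 3.4 = 3982.42 lb at 3.9 ft from P.
Taking moments about P: Q_y·5.7 − (1171.3·3.4)·3.9 + 4250 = 0 → Q_y = 11281.438/5.7 = 1979.2 ≈ 1979 lb.
ΣF_y = 0: P_y + 1979.2 − 1171.3·3.4 = 0 → P_y = 2003 lb.
ΣF_x = 0: no horizontal applied forces, so P_x = 0.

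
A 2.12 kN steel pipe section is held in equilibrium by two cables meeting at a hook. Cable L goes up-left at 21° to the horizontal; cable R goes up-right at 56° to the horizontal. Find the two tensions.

ΣF_x = 0: −T_L·cos21° + T_R·cos56° = 0 → T_R = 1.66951·T_L.
ΣF_y = 0: T_L·sin21° + T_R·sin56° = 2.12.
Substitute: T_L·(0.358368 + 1.66951·0.829038) = 2.12 → T_L = 1.21667 ≈ 1.217 kN.
Then T_R = 1.66951 × 1.21667 = 2.031 kN.

T_L = 1.217 kN, T_R = 2.031 kN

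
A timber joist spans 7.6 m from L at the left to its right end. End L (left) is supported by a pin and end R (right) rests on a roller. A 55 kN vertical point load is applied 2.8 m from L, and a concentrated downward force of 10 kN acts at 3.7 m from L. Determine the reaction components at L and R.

L_x = 0, L_y = 39.87 kN, R_y = 25.13 kN

Taking moments about L: R_y·7.6 − 55·2.8 − 10·3.7 = 0 → R_y = 191/7.6 = 25.1316 ≈ 25.13 kN.
ΣF_y = 0: L_y + 25.1316 − 55 − 10 = 0 → L_y = 39.87 kN.
ΣF_x = 0: no horizontal applied forces, so L_x = 0.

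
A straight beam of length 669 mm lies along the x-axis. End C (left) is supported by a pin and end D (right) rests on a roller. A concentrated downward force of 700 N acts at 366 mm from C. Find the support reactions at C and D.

C_x = 0, C_y = 317.0 N, D_y = 383.0 N

Moments about C: D_y·669 − 700·366 = 0 → D_y = 256200/669 = 382.96 ≈ 383.0 N.
ΣF_y = 0: C_y + 382.96 − 700 = 0 → C_y = 317.0 N.
ΣF_x = 0: no horizontal applied forces, so C_x = 0.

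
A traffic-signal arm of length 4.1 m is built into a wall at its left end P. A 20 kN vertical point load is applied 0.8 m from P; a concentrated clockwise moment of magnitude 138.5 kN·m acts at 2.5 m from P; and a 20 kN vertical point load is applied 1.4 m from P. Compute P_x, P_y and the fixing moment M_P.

P_x = 0, P_y = 40.00 kN, M_P = 182.5 kN·m

ΣF_x = 0: P_x = 0.
ΣF_y = 0: P_y − 20 − 20 = 0 → P_y = 40.00 kN.
ΣM about P: M_P − 20·0.8 − 138.5 − 20·1.4 = 0 → M_P = 182.5 kN·m.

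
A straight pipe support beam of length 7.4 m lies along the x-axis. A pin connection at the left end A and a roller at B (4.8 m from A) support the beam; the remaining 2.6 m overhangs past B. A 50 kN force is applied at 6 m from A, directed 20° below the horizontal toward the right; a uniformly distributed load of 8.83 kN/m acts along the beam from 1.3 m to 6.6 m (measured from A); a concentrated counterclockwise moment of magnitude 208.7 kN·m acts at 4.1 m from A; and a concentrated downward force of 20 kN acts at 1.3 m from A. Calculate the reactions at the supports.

Resultant of the distributed load: 8.83 × 5.3 = 46.799 kN at 3.95 m from A.
ΣM about A: B_y·4.8 − 50·sin20°·6 − (8.83·5.3)·3.95 + 208.7 − 20·1.3 = 0 → B_y = 104.762/4.8 = 21.8254 ≈ 21.83 kN.
ΣF_y = 0: A_y + 21.8254 − 50·sin20° − 8.83·5.3 − 20 = 0 → A_y = 62.07 kN.
ΣF_x = 0: A_x + 50·cos20° = 0 → A_x = -46.98 kN.

A_x = -46.98 kN, A_y = 62.07 kN, B_y = 21.83 kN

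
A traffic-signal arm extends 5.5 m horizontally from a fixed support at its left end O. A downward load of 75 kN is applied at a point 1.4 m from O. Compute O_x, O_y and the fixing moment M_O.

O_x = 0, O_y = 75.00 kN, M_O = 105.0 kN·m

ΣF_x = 0: O_x = 0.
ΣF_y = 0: O_y − 75 = 0 → O_y = 75.00 kN.
ΣM about O: M_O − 75·1.4 = 0 → M_O = 105.0 kN·m.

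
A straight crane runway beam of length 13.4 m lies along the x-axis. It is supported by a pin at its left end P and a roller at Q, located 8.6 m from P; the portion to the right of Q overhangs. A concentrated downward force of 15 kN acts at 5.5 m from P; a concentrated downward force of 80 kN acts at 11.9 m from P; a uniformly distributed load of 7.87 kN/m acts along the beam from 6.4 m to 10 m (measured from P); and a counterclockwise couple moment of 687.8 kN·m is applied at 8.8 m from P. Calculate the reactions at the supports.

Resultant of the distributed load: 7.87 × 3.6 = 28.332 kN at 8.2 m from P.
ΣM about P: Q_y·8.6 − 15·5.5 − 80·11.9 − (7.87·3.6)·8.2 + 687.8 = 0 → Q_y = 579.0224/8.6 = 67.3282 ≈ 67.33 kN.
ΣF_y = 0: P_y + 67.3282 − 15 − 80 − 7.87·3.6 = 0 → P_y = 56.00 kN.
ΣF_x = 0: no horizontal applied forces, so P_x = 0.

P_x = 0, P_y = 56.00 kN, Q_y = 67.33 kN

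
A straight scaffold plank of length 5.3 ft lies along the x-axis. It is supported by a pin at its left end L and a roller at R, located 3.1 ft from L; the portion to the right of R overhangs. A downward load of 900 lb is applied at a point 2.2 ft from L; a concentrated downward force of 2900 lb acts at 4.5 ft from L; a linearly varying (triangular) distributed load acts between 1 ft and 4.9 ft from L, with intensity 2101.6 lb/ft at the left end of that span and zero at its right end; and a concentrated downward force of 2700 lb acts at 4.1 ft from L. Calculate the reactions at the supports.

Resultant of the triangular load: ½ × 2101.6 × 3.9 = 4098.12 lb, acting at 2.3 ft from L (one-third of the span from the peak).
Taking moments about L: R_y·3.1 − 900·2.2 − 2900·4.5 − (½·2101.6·3.9)·2.3 − 2700·4.1 = 0 → R_y = 35525.676/3.1 = 11459.9 ≈ 11460 lb.
ΣF_y = 0: L_y + 11459.9 − 900 − 2900 − ½·2101.6·3.9 − 2700 = 0 → L_y = -861.8 lb.
ΣF_x = 0: no horizontal applied forces, so L_x = 0.

L_x = 0, L_y = -861.8 lb, R_y = 11460 lb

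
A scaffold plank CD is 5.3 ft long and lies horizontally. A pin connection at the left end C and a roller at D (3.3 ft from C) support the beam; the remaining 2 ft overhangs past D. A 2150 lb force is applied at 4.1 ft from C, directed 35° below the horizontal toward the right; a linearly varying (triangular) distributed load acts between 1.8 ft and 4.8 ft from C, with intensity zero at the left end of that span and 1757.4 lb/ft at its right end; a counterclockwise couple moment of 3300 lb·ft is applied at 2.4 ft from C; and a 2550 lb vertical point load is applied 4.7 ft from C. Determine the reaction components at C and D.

C_x = -1761 lb, C_y = -780.2 lb, D_y = 7199 lb

Resultant of the triangular load: ½ × 1757.4 × 3 = 2636.1 lb, acting at 3.8 ft from C (one-third of the span from the peak).
ΣM about C: D_y·3.3 − 2150·sin35°·4.1 − (½·1757.4·3)·3.8 + 3300 − 2550·4.7 = 0 → D_y = 23758.3/3.3 = 7199.48 ≈ 7199 lb.
ΣF_y = 0: C_y + 7199.48 − 2150·sin35° − ½·1757.4·3 − 2550 = 0 → C_y = -780.2 lb.
ΣF_x = 0: C_x + 2150·cos35° = 0 → C_x = -1761 lb.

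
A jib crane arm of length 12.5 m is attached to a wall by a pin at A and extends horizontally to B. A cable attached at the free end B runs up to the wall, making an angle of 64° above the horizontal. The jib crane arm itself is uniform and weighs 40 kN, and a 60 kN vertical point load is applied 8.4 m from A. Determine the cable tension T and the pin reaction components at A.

T = 67.11 kN, A_x = 29.42 kN, A_y = 39.68 kN

ΣM about A: T·sin64°·12.5 − 40·6.25 − 60·8.4 = 0 → T = 754/(12.5·0.898794) = 67.1122 ≈ 67.11 kN.
ΣF_x = 0: A_x − T·cos64° = 0 → A_x = 67.1122 × 0.438371 = 29.42 kN.
ΣF_y = 0: A_y + T·sin64° − 40 − 60 = 0 → A_y = 100 − 67.1122 × 0.898794 = 39.68 kN.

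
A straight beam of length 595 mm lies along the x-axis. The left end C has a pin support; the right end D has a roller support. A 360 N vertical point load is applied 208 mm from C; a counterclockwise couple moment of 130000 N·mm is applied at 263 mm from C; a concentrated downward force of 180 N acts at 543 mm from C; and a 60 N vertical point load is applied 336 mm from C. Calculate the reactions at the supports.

C_x = 0, C_y = 494.5 N, D_y = 105.5 N

Moments about C: D_y·595 − 360·208 + 130000 − 180·543 − 60·336 = 0 → D_y = 62780/595 = 105.513 ≈ 105.5 N.
ΣF_y = 0: C_y + 105.513 − 360 − 180 − 60 = 0 → C_y = 494.5 N.
ΣF_x = 0: no horizontal applied forces, so C_x = 0.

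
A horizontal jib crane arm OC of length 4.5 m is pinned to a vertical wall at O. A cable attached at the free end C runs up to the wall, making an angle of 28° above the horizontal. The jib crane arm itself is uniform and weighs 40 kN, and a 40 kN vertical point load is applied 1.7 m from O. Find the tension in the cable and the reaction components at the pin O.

ΣM about O: T·sin28°·4.5 − 40·2.25 − 40·1.7 = 0 → T = 158/(4.5·0.469472) = 74.7885 ≈ 74.79 kN.
ΣF_x = 0: O_x − T·cos28° = 0 → O_x = 74.7885 × 0.882948 = 66.03 kN.
ΣF_y = 0: O_y + T·sin28° − 40 − 40 = 0 → O_y = 80 − 74.7885 × 0.469472 = 44.89 kN.

T = 74.79 kN, O_x = 66.03 kN, O_y = 44.89 kN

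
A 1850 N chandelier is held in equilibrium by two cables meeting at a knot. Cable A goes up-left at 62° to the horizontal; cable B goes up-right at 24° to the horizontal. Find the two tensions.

ΣF_x = 0: −T_A·cos62° + T_B·cos24° = 0 → T_B = 0.513901·T_A.
ΣF_y = 0: T_A·sin62° + T_B·sin24° = 1850.
Substitute: T_A·(0.882948 + 0.513901·0.406737) = 1850 → T_A = 1694.18 ≈ 1694 N.
Then T_B = 0.513901 × 1694.18 = 870.6 N.

T_A = 1694 N, T_B = 870.6 N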